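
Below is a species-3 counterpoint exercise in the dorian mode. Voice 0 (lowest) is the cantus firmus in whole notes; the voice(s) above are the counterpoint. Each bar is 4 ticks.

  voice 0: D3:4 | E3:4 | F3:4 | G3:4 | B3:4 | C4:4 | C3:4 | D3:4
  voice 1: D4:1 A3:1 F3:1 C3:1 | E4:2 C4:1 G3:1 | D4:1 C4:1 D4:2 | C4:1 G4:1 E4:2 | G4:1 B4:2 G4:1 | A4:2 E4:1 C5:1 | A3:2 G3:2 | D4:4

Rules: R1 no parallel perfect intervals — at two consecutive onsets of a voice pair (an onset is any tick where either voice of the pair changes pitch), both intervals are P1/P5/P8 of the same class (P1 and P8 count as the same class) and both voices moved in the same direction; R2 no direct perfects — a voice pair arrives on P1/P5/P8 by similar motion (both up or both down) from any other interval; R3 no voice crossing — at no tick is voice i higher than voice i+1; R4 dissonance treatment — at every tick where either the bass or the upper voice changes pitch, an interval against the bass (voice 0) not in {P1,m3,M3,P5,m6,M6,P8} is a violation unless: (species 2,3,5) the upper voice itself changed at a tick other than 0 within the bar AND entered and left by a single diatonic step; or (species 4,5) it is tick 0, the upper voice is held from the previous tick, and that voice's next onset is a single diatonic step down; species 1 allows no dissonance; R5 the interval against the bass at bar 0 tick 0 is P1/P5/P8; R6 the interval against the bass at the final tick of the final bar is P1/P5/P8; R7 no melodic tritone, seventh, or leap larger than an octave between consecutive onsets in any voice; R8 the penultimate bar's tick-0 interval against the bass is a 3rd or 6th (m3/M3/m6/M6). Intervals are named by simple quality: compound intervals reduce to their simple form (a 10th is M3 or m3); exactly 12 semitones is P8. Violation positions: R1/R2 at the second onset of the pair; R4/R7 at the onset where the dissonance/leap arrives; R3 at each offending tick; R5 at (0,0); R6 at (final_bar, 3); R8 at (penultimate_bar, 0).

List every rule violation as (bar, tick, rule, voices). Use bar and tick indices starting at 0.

bar 0: v0=D3 v1=D4 downbeat P8
bar 1: v0=E3 v1=E4 downbeat P8
bar 2: v0=F3 v1=D4 downbeat M6
bar 3: v0=G3 v1=C4 downbeat P4
bar 4: v0=B3 v1=G4 downbeat m6
bar 5: v0=C4 v1=A4 downbeat M6
bar 6: v0=C3 v1=A3 downbeat M6
bar 7: v0=D3 v1=D4 downbeat P8
  -> R3 @ bar 0 tick 3 v(0, 1): D3 above C3
  -> R4 @ bar 0 tick 3 v(0, 1): D3/C3 M2 untreated
  -> R2 @ bar 1 tick 0 v(0, 1): D3/C3 M2 -> E3/E4 P8 similar
  -> R7 @ bar 1 tick 0 v(1,): C3->E4 leap 16st
  -> R4 @ bar 3 tick 0 v(0, 1): G3/C4 P4 untreated
  -> R7 @ bar 6 tick 0 v(1,): C5->A3 leap 15st
  -> R2 @ bar 7 tick 0 v(0, 1): C3/G3 P5 -> D3/D4 P8 similar

(0, 3, R3, (0, 1))
(0, 3, R4, (0, 1))
(1, 0, R2, (0, 1))
(1, 0, R7, (1,))
(3, 0, R4, (0, 1))
(6, 0, R7, (1,))
(7, 0, R2, (0, 1))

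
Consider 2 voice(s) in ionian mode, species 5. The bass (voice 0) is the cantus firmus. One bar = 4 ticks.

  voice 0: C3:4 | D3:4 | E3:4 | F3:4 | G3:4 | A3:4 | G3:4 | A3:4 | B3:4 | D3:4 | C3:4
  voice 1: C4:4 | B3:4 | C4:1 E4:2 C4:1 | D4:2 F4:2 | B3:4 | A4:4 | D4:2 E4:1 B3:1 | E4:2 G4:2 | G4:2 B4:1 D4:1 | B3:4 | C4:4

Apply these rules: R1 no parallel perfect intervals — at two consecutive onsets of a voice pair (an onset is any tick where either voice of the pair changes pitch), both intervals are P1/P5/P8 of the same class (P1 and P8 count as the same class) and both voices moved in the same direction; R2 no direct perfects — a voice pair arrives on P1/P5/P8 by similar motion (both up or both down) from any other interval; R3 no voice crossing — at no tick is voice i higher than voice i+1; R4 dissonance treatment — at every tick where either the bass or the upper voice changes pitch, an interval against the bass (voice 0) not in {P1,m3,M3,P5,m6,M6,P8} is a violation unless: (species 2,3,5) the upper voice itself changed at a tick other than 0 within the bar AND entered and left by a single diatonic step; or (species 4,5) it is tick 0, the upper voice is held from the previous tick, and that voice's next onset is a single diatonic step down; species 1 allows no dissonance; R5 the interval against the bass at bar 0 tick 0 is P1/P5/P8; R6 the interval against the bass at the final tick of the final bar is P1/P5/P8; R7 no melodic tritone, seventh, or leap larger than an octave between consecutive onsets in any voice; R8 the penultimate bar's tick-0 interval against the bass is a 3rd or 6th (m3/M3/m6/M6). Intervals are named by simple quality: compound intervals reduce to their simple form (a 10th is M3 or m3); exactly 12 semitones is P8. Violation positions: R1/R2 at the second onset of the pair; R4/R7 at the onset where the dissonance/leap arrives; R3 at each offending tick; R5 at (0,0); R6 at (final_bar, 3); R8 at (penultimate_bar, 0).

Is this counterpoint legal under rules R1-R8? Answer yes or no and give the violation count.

No (6 violations)

bar 0: v0=C3 v1=C4 (P8)
bar 1: v0=D3 v1=B3 (M6)
bar 2: v0=E3 v1=C4 (m6)
bar 3: v0=F3 v1=D4 (M6)
bar 4: v0=G3 v1=B3 (M3)
bar 5: v0=A3 v1=A4 (P8)
bar 6: v0=G3 v1=D4 (P5)
bar 7: v0=A3 v1=E4 (P5)
bar 8: v0=B3 v1=G4 (m6)
bar 9: v0=D3 v1=B3 (M6)
bar 10: v0=C3 v1=C4 (P8)
  R7 @ bar4.0: F4->B3 leap 6st
  R2 @ bar5.0: G3/B3 M3 -> A3/A4 P8 similar
  R7 @ bar5.0: B3->A4 leap 10st
  R2 @ bar6.0: A3/A4 P8 -> G3/D4 P5 similar
  R2 @ bar7.0: G3/B3 M3 -> A3/E4 P5 similar
  R4 @ bar7.2: A3/G4 m7 untreated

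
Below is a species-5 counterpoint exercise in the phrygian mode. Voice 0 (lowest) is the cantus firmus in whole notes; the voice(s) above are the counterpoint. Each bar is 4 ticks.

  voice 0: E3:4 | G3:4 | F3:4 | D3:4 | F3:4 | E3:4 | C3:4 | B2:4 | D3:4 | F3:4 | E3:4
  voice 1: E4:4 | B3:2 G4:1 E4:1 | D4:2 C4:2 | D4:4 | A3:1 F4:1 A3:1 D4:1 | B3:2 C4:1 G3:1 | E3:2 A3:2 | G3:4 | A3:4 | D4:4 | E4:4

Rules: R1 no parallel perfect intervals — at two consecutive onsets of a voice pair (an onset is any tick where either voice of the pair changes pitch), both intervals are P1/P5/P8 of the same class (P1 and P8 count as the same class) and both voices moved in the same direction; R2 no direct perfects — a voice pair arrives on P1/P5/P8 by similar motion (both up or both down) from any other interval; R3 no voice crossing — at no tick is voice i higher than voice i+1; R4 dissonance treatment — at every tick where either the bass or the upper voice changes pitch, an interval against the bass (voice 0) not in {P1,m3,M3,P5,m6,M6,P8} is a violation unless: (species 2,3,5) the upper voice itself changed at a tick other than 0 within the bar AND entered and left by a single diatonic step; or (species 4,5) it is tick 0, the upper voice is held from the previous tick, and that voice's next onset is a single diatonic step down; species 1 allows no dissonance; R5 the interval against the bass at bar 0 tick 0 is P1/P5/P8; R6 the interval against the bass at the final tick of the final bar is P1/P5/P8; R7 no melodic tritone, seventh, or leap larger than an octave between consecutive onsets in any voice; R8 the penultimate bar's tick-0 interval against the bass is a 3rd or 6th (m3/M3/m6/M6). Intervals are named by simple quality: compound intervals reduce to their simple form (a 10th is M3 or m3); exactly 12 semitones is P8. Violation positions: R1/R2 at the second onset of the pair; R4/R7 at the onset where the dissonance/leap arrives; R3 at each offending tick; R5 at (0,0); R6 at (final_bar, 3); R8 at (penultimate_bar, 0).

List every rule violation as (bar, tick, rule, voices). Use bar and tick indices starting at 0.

bar 0: v0=E3 v1=E4 downbeat P8
bar 1: v0=G3 v1=B3 downbeat M3
bar 2: v0=F3 v1=D4 downbeat M6
bar 3: v0=D3 v1=D4 downbeat P8
bar 4: v0=F3 v1=A3 downbeat M3
bar 5: v0=E3 v1=B3 downbeat P5
bar 6: v0=C3 v1=E3 downbeat M3
bar 7: v0=B2 v1=G3 downbeat m6
bar 8: v0=D3 v1=A3 downbeat P5
bar 9: v0=F3 v1=D4 downbeat M6
bar 10: v0=E3 v1=E4 downbeat P8
  -> R2 @ bar 5 tick 0 v(0, 1): F3/D4 M6 -> E3/B3 P5 similar
  -> R2 @ bar 8 tick 0 v(0, 1): B2/G3 m6 -> D3/A3 P5 similar

(5, 0, R2, (0, 1))
(8, 0, R2, (0, 1))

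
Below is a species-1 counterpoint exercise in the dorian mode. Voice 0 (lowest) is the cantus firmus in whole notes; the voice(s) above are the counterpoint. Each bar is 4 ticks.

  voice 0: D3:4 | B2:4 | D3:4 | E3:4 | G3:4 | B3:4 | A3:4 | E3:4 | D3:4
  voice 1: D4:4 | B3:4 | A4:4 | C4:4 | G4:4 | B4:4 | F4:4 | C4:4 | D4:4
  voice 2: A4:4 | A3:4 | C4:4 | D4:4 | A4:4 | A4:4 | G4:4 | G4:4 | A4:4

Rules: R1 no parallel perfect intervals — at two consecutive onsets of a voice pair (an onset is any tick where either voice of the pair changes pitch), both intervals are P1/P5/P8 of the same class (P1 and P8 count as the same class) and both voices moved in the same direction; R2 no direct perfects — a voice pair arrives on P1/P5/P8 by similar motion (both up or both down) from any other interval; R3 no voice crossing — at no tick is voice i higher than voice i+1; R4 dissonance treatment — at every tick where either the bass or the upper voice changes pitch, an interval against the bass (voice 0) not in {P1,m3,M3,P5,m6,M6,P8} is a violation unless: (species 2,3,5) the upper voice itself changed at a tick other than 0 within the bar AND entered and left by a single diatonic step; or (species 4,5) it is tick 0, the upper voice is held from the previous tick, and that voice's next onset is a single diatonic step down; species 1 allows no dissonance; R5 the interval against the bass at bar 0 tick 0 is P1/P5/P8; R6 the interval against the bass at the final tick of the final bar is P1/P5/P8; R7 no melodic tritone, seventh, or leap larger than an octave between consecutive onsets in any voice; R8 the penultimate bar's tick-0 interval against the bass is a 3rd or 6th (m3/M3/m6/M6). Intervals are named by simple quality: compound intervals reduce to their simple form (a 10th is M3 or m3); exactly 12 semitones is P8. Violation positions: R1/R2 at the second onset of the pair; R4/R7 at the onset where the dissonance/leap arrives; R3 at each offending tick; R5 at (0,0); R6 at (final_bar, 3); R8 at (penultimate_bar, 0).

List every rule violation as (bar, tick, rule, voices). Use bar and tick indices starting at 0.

(1, 0, R1, (0, 1))
(1, 0, R3, (1, 2))
(1, 0, R4, (0, 2))
(1, 1, R3, (1, 2))
(1, 2, R3, (1, 2))
(1, 3, R3, (1, 2))
(2, 0, R2, (0, 1))
(2, 0, R3, (1, 2))
(2, 0, R4, (0, 2))
(2, 0, R7, (1,))
(2, 1, R3, (1, 2))
(2, 2, R3, (1, 2))
(2, 3, R3, (1, 2))
(3, 0, R4, (0, 2))
(4, 0, R2, (0, 1))
(4, 0, R4, (0, 2))
(5, 0, R1, (0, 1))
(5, 0, R3, (1, 2))
(5, 0, R4, (0, 2))
(5, 1, R3, (1, 2))
(5, 2, R3, (1, 2))
(5, 3, R3, (1, 2))
(6, 0, R4, (0, 2))
(6, 0, R7, (1,))
(8, 0, R1, (1, 2))

bar 0: v0=D3 v1=D4 v2=A4 downbeat P5
bar 1: v0=B2 v1=B3 v2=A3 downbeat m7
bar 2: v0=D3 v1=A4 v2=C4 downbeat m7
bar 3: v0=E3 v1=C4 v2=D4 downbeat m7
bar 4: v0=G3 v1=G4 v2=A4 downbeat M2
bar 5: v0=B3 v1=B4 v2=A4 downbeat m7
bar 6: v0=A3 v1=F4 v2=G4 downbeat m7
bar 7: v0=E3 v1=C4 v2=G4 downbeat m3
bar 8: v0=D3 v1=D4 v2=A4 downbeat P5
  -> R1 @ bar 1 tick 0 v(0, 1): D3/D4 P8 -> B2/B3 P8 similar
  -> R3 @ bar 1 tick 0 v(1, 2): B3 above A3
  -> R4 @ bar 1 tick 0 v(0, 2): B2/A3 m7 untreated
  -> R3 @ bar 1 tick 1 v(1, 2): B3 above A3
  -> R3 @ bar 1 tick 2 v(1, 2): B3 above A3
  -> R3 @ bar 1 tick 3 v(1, 2): B3 above A3
  -> R2 @ bar 2 tick 0 v(0, 1): B2/B3 P8 -> D3/A4 P5 similar
  -> R3 @ bar 2 tick 0 v(1, 2): A4 above C4
  -> R4 @ bar 2 tick 0 v(0, 2): D3/C4 m7 untreated
  -> R7 @ bar 2 tick 0 v(1,): B3->A4 leap 10st
  -> R3 @ bar 2 tick 1 v(1, 2): A4 above C4
  -> R3 @ bar 2 tick 2 v(1, 2): A4 above C4
  -> R3 @ bar 2 tick 3 v(1, 2): A4 above C4
  -> R4 @ bar 3 tick 0 v(0, 2): E3/D4 m7 untreated
  -> R2 @ bar 4 tick 0 v(0, 1): E3/C4 m6 -> G3/G4 P8 similar
  -> R4 @ bar 4 tick 0 v(0, 2): G3/A4 M2 untreated
  -> R1 @ bar 5 tick 0 v(0, 1): G3/G4 P8 -> B3/B4 P8 similar
  -> R3 @ bar 5 tick 0 v(1, 2): B4 above A4
  -> R4 @ bar 5 tick 0 v(0, 2): B3/A4 m7 untreated
  -> R3 @ bar 5 tick 1 v(1, 2): B4 above A4
  -> R3 @ bar 5 tick 2 v(1, 2): B4 above A4
  -> R3 @ bar 5 tick 3 v(1, 2): B4 above A4
  -> R4 @ bar 6 tick 0 v(0, 2): A3/G4 m7 untreated
  -> R7 @ bar 6 tick 0 v(1,): B4->F4 leap 6st
  -> R1 @ bar 8 tick 0 v(1, 2): C4/G4 P5 -> D4/A4 P5 similar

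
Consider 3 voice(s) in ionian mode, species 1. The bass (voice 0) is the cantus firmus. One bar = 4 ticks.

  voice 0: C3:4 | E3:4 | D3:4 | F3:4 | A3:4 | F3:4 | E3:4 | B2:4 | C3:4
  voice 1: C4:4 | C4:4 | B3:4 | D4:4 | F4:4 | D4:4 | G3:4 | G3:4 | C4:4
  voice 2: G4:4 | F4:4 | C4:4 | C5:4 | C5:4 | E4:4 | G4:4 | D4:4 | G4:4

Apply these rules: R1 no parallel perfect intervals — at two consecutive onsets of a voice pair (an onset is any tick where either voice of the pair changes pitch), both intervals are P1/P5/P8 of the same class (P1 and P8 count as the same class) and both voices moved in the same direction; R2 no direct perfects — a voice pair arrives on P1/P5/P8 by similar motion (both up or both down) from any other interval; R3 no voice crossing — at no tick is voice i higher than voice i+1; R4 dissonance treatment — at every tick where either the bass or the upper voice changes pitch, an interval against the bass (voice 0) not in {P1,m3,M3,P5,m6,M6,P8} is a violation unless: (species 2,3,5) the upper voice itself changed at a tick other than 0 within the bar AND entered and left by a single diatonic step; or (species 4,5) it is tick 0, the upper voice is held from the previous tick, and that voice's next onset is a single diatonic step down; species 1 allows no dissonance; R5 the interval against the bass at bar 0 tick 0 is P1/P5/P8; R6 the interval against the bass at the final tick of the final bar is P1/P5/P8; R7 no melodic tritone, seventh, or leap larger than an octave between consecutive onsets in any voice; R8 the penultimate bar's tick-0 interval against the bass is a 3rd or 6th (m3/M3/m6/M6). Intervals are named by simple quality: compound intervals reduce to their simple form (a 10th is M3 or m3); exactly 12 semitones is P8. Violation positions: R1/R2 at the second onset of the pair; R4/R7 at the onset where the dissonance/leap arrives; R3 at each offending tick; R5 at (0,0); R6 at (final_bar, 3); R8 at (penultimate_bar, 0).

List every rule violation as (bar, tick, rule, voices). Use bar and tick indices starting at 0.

(1, 0, R4, (0, 2))
(2, 0, R4, (0, 2))
(3, 0, R2, (0, 2))
(5, 0, R4, (0, 2))
(8, 0, R1, (1, 2))
(8, 0, R2, (0, 1))
(8, 0, R2, (0, 2))

bar 0: v0=C3 v1=C4 v2=G4 downbeat P5
bar 1: v0=E3 v1=C4 v2=F4 downbeat m2
bar 2: v0=D3 v1=B3 v2=C4 downbeat m7
bar 3: v0=F3 v1=D4 v2=C5 downbeat P5
bar 4: v0=A3 v1=F4 v2=C5 downbeat m3
bar 5: v0=F3 v1=D4 v2=E4 downbeat M7
bar 6: v0=E3 v1=G3 v2=G4 downbeat m3
bar 7: v0=B2 v1=G3 v2=D4 downbeat m3
bar 8: v0=C3 v1=C4 v2=G4 downbeat P5
  -> R4 @ bar 1 tick 0 v(0, 2): E3/F4 m2 untreated
  -> R4 @ bar 2 tick 0 v(0, 2): D3/C4 m7 untreated
  -> R2 @ bar 3 tick 0 v(0, 2): D3/C4 m7 -> F3/C5 P5 similar
  -> R4 @ bar 5 tick 0 v(0, 2): F3/E4 M7 untreated
  -> R1 @ bar 8 tick 0 v(1, 2): G3/D4 P5 -> C4/G4 P5 similar
  -> R2 @ bar 8 tick 0 v(0, 1): B2/G3 m6 -> C3/C4 P8 similar
  -> R2 @ bar 8 tick 0 v(0, 2): B2/D4 m3 -> C3/G4 P5 similar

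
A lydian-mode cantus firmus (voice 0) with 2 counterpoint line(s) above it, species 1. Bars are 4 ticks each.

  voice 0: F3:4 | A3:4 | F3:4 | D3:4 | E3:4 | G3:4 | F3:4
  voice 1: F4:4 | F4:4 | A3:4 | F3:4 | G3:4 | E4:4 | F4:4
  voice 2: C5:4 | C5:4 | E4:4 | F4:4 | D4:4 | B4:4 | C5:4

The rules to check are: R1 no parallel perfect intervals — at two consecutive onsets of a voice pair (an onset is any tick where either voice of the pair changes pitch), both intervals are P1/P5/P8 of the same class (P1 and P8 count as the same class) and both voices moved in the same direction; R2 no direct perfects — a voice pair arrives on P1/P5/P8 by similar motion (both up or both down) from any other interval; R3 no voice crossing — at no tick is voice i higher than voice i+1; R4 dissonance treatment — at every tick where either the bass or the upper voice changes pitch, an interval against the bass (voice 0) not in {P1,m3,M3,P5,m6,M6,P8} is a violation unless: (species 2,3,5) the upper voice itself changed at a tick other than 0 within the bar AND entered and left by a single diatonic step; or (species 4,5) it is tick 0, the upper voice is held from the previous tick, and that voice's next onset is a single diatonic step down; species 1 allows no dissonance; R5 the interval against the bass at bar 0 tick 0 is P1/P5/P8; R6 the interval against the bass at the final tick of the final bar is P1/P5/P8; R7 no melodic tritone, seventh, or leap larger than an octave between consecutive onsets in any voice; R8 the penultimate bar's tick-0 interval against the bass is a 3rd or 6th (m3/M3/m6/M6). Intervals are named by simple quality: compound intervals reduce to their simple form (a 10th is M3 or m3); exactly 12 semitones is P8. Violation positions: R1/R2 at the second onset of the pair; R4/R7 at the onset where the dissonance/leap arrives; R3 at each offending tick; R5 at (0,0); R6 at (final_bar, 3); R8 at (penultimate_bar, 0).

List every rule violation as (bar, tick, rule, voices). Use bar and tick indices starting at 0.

bar 0: v0=F3 v1=F4 v2=C5 downbeat P5
bar 1: v0=A3 v1=F4 v2=C5 downbeat m3
bar 2: v0=F3 v1=A3 v2=E4 downbeat M7
bar 3: v0=D3 v1=F3 v2=F4 downbeat m3
bar 4: v0=E3 v1=G3 v2=D4 downbeat m7
bar 5: v0=G3 v1=E4 v2=B4 downbeat M3
bar 6: v0=F3 v1=F4 v2=C5 downbeat P5
  -> R1 @ bar 2 tick 0 v(1, 2): F4/C5 P5 -> A3/E4 P5 similar
  -> R4 @ bar 2 tick 0 v(0, 2): F3/E4 M7 untreated
  -> R4 @ bar 4 tick 0 v(0, 2): E3/D4 m7 untreated
  -> R1 @ bar 5 tick 0 v(1, 2): G3/D4 P5 -> E4/B4 P5 similar
  -> R1 @ bar 6 tick 0 v(1, 2): E4/B4 P5 -> F4/C5 P5 similar

(2, 0, R1, (1, 2))
(2, 0, R4, (0, 2))
(4, 0, R4, (0, 2))
(5, 0, R1, (1, 2))
(6, 0, R1, (1, 2))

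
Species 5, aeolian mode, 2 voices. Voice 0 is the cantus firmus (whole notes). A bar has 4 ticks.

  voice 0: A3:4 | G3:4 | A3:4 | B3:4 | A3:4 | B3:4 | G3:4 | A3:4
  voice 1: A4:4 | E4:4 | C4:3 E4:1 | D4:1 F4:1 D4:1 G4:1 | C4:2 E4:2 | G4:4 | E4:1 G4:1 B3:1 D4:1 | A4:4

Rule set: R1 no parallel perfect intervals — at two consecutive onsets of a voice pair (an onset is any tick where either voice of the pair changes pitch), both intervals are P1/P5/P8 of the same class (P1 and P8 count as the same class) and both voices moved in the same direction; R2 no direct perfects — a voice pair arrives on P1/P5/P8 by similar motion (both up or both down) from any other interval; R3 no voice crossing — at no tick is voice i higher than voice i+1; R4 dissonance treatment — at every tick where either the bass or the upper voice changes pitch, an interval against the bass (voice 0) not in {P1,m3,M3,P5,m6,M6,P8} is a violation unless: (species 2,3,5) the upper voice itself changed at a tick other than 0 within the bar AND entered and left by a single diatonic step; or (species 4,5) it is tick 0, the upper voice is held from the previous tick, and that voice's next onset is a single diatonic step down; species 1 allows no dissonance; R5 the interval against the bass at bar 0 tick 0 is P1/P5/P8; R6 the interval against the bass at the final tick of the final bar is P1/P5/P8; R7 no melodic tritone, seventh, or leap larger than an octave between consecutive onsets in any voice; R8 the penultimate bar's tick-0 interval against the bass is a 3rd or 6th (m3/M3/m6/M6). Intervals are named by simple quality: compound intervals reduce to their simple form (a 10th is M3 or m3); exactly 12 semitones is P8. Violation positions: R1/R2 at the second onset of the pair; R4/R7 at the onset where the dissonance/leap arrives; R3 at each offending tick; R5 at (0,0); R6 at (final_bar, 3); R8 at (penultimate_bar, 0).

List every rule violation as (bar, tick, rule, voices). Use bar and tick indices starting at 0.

(3, 1, R4, (0, 1))
(7, 0, R2, (0, 1))

bar 0: v0=A3 v1=A4 downbeat P8
bar 1: v0=G3 v1=E4 downbeat M6
bar 2: v0=A3 v1=C4 downbeat m3
bar 3: v0=B3 v1=D4 downbeat m3
bar 4: v0=A3 v1=C4 downbeat m3
bar 5: v0=B3 v1=G4 downbeat m6
bar 6: v0=G3 v1=E4 downbeat M6
bar 7: v0=A3 v1=A4 downbeat P8
  -> R4 @ bar 3 tick 1 v(0, 1): B3/F4 TT untreated
  -> R2 @ bar 7 tick 0 v(0, 1): G3/D4 P5 -> A3/A4 P8 similar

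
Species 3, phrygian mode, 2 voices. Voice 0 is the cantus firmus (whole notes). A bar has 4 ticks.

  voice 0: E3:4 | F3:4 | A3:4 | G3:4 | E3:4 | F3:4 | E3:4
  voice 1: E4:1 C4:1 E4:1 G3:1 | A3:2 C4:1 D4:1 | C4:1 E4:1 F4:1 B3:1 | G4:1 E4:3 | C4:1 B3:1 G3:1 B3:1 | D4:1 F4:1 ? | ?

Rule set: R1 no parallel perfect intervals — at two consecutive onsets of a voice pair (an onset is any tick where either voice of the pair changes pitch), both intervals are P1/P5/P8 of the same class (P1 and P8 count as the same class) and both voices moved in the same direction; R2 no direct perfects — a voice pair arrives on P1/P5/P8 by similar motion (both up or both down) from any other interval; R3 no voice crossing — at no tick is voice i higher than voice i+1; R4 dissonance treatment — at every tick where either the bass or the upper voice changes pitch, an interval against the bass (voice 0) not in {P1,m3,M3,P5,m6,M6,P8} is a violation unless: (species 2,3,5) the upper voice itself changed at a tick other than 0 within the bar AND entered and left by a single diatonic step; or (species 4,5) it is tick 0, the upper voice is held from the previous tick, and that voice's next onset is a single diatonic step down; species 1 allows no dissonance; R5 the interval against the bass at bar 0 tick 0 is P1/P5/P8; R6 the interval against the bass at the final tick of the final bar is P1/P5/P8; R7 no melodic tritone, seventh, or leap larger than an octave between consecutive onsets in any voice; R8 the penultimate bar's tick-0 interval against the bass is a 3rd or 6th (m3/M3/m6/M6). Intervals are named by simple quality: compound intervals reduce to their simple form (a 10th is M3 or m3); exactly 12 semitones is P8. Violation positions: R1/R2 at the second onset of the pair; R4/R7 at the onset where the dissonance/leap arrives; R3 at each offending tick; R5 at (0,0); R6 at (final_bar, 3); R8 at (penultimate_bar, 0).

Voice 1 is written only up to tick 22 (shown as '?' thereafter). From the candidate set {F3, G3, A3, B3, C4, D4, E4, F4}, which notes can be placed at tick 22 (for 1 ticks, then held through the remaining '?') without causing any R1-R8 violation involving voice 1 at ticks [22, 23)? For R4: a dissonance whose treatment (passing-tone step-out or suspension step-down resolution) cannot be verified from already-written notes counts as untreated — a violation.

{A3, C4, D4, F3, F4}

F3: legal
G3: violates R4,R7
A3: legal
B3: violates R4,R7
C4: legal
D4: legal
E4: violates R4
F4: legal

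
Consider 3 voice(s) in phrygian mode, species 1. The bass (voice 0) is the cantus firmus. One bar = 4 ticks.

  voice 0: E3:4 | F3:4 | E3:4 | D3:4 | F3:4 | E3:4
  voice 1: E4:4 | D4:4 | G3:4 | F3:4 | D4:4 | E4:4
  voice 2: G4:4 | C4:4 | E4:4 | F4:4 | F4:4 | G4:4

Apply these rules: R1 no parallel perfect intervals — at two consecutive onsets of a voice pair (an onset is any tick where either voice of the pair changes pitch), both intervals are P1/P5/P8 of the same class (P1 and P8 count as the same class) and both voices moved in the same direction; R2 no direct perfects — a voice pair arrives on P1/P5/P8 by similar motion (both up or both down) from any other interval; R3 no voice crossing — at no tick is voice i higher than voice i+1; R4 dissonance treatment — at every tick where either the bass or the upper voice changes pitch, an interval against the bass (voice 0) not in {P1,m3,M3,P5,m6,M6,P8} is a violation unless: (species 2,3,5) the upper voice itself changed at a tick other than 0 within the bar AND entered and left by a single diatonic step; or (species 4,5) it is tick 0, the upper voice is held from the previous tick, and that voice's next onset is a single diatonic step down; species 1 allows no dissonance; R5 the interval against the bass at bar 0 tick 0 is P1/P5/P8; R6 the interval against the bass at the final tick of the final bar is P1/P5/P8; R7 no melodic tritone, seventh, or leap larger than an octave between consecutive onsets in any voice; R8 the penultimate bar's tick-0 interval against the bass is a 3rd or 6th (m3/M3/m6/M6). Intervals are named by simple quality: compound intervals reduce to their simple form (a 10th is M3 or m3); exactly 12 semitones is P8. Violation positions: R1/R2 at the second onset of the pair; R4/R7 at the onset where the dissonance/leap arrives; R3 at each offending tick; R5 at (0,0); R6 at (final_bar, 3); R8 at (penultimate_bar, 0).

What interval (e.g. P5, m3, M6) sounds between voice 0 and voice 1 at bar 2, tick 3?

voice 0=E3 voice 1=G3 -> m3

m3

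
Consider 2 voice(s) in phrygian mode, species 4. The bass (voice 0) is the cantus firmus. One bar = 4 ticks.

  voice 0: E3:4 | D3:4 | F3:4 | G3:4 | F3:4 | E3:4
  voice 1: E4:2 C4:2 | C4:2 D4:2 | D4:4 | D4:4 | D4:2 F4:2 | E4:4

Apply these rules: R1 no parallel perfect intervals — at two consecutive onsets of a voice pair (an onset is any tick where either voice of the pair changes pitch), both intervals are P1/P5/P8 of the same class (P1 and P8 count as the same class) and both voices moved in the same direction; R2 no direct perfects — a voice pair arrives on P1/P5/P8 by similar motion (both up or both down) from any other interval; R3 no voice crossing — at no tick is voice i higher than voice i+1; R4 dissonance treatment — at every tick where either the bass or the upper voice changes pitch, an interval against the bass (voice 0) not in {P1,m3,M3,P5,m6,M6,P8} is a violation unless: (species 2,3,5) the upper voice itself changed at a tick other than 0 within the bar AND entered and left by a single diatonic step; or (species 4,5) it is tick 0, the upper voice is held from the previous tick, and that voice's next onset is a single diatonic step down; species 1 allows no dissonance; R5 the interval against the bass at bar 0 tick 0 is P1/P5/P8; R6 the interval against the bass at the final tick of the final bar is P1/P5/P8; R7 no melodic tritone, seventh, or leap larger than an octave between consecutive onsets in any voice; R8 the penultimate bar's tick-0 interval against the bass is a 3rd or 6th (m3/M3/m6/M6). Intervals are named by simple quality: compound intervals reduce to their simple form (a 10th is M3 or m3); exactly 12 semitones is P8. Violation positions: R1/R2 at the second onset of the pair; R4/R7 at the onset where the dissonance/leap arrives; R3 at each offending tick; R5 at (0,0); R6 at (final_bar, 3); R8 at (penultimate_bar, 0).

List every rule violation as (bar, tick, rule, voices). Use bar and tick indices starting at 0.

bar 0: v0=E3 v1=E4 downbeat P8
bar 1: v0=D3 v1=C4 downbeat m7
bar 2: v0=F3 v1=D4 downbeat M6
bar 3: v0=G3 v1=D4 downbeat P5
bar 4: v0=F3 v1=D4 downbeat M6
bar 5: v0=E3 v1=E4 downbeat P8
  -> R4 @ bar 1 tick 0 v(0, 1): D3/C4 m7 untreated
  -> R1 @ bar 5 tick 0 v(0, 1): F3/F4 P8 -> E3/E4 P8 similar

(1, 0, R4, (0, 1))
(5, 0, R1, (0, 1))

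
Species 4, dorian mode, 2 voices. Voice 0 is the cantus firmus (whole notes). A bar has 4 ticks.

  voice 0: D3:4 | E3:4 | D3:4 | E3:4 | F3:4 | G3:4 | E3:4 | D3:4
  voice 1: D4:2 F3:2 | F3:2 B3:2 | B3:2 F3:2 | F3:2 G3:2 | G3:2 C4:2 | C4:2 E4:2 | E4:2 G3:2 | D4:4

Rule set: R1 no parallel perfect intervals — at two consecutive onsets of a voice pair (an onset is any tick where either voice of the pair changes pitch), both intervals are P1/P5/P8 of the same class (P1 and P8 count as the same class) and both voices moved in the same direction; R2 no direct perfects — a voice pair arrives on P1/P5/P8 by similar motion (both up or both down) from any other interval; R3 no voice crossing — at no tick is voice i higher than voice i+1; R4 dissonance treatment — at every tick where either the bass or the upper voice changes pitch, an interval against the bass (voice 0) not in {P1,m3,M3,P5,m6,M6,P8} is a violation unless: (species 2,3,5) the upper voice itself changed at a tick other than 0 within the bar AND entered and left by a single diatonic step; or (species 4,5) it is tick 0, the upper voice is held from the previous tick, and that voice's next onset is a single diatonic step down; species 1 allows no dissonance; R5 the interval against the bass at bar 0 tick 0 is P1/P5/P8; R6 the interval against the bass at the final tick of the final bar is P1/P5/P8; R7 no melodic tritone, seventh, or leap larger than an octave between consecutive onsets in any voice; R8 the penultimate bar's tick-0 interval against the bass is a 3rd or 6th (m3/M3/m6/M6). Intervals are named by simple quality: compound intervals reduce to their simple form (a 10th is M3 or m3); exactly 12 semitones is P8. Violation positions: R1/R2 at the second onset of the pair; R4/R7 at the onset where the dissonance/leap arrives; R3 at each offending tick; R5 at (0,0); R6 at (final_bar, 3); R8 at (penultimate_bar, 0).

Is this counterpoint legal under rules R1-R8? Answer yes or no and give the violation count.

No (7 violations)

bar 0: v0=D3 v1=D4 (P8)
bar 1: v0=E3 v1=F3 (m2)
bar 2: v0=D3 v1=B3 (M6)
bar 3: v0=E3 v1=F3 (m2)
bar 4: v0=F3 v1=G3 (M2)
bar 5: v0=G3 v1=C4 (P4)
bar 6: v0=E3 v1=E4 (P8)
bar 7: v0=D3 v1=D4 (P8)
  R4 @ bar1.0: E3/F3 m2 untreated
  R7 @ bar1.2: F3->B3 leap 6st
  R7 @ bar2.2: B3->F3 leap 6st
  R4 @ bar3.0: E3/F3 m2 untreated
  R4 @ bar4.0: F3/G3 M2 untreated
  R4 @ bar5.0: G3/C4 P4 untreated
  R8 @ bar6.0: penult P8 not 3rd/6th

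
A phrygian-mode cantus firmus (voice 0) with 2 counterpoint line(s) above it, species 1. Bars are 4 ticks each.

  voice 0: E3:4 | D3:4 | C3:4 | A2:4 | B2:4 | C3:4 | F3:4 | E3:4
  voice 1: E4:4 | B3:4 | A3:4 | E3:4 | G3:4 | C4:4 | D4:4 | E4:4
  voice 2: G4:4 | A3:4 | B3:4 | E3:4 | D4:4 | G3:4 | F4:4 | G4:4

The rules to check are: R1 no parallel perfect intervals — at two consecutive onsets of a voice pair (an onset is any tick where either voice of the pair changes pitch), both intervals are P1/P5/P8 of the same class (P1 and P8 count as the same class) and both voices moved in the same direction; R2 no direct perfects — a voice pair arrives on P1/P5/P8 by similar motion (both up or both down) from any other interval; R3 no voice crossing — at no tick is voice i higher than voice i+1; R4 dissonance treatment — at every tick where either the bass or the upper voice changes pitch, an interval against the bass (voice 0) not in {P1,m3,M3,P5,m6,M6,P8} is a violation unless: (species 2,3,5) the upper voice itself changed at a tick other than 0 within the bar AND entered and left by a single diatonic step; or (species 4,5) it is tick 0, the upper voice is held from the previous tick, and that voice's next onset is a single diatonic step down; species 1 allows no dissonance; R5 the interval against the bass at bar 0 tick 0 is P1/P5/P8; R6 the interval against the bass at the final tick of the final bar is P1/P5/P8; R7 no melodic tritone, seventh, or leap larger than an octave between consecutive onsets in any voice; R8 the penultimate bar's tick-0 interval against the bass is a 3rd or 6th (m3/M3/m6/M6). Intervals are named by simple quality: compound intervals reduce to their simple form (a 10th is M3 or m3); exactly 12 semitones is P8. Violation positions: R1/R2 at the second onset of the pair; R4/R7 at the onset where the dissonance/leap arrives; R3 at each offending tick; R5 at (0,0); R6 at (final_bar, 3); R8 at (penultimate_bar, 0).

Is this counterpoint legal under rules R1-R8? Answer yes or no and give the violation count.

bar 0: v0=E3 v1=E4 v2=G4 (m3)
bar 1: v0=D3 v1=B3 v2=A3 (P5)
bar 2: v0=C3 v1=A3 v2=B3 (M7)
bar 3: v0=A2 v1=E3 v2=E3 (P5)
bar 4: v0=B2 v1=G3 v2=D4 (m3)
bar 5: v0=C3 v1=C4 v2=G3 (P5)
bar 6: v0=F3 v1=D4 v2=F4 (P8)
bar 7: v0=E3 v1=E4 v2=G4 (m3)
  R5 @ bar0.0: opens on m3
  R2 @ bar1.0: E3/G4 m3 -> D3/A3 P5 similar
  R3 @ bar1.0: B3 above A3
  R7 @ bar1.0: G4->A3 leap 10st
  R3 @ bar1.1: B3 above A3
  R3 @ bar1.2: B3 above A3
  R3 @ bar1.3: B3 above A3
  R4 @ bar2.0: C3/B3 M7 untreated
  R2 @ bar3.0: C3/A3 M6 -> A2/E3 P5 similar
  R2 @ bar3.0: C3/B3 M7 -> A2/E3 P5 similar
  R2 @ bar3.0: A3/B3 M2 -> E3/E3 P1 similar
  R2 @ bar4.0: E3/E3 P1 -> G3/D4 P5 similar
  R7 @ bar4.0: E3->D4 leap 10st
  R2 @ bar5.0: B2/G3 m6 -> C3/C4 P8 similar
  R3 @ bar5.0: C4 above G3
  R3 @ bar5.1: C4 above G3
  R3 @ bar5.2: C4 above G3
  R3 @ bar5.3: C4 above G3
  R2 @ bar6.0: C3/G3 P5 -> F3/F4 P8 similar
  R7 @ bar6.0: G3->F4 leap 10st
  R8 @ bar6.0: penult P8 not 3rd/6th
  R6 @ bar7.3: closes on m3

No (22 violations)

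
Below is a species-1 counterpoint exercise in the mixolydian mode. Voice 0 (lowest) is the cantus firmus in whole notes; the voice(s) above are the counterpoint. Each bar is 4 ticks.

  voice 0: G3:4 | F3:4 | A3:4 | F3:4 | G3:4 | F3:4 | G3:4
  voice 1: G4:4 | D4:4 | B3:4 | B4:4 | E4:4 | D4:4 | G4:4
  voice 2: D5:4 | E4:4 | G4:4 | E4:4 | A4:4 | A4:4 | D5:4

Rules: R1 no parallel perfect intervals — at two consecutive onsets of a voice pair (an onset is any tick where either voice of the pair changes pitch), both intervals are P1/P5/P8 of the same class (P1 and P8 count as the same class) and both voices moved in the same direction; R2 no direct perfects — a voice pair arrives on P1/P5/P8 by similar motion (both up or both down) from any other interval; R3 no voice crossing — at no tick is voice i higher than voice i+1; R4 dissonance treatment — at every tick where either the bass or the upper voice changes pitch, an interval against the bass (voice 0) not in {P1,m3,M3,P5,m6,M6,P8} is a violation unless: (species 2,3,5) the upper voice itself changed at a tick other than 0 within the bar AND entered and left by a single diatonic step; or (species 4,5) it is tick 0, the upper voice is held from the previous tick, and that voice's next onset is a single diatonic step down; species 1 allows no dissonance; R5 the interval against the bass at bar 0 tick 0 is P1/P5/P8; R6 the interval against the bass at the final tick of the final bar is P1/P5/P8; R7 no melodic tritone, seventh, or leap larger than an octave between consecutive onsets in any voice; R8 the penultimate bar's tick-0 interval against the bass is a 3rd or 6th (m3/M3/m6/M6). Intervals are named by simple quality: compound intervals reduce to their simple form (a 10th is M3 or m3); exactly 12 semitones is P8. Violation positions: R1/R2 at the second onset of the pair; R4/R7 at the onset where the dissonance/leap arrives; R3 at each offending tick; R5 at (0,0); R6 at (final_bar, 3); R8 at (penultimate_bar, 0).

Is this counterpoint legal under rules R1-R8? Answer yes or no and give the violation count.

bar 0: v0=G3 v1=G4 v2=D5 (P5)
bar 1: v0=F3 v1=D4 v2=E4 (M7)
bar 2: v0=A3 v1=B3 v2=G4 (m7)
bar 3: v0=F3 v1=B4 v2=E4 (M7)
bar 4: v0=G3 v1=E4 v2=A4 (M2)
bar 5: v0=F3 v1=D4 v2=A4 (M3)
bar 6: v0=G3 v1=G4 v2=D5 (P5)
  R4 @ bar1.0: F3/E4 M7 untreated
  R7 @ bar1.0: D5->E4 leap 10st
  R4 @ bar2.0: A3/B3 M2 untreated
  R4 @ bar2.0: A3/G4 m7 untreated
  R3 @ bar3.0: B4 above E4
  R4 @ bar3.0: F3/B4 TT untreated
  R4 @ bar3.0: F3/E4 M7 untreated
  R3 @ bar3.1: B4 above E4
  R3 @ bar3.2: B4 above E4
  R3 @ bar3.3: B4 above E4
  R4 @ bar4.0: G3/A4 M2 untreated
  R1 @ bar6.0: D4/A4 P5 -> G4/D5 P5 similar
  R2 @ bar6.0: F3/D4 M6 -> G3/G4 P8 similar
  R2 @ bar6.0: F3/A4 M3 -> G3/D5 P5 similar

No (14 violations)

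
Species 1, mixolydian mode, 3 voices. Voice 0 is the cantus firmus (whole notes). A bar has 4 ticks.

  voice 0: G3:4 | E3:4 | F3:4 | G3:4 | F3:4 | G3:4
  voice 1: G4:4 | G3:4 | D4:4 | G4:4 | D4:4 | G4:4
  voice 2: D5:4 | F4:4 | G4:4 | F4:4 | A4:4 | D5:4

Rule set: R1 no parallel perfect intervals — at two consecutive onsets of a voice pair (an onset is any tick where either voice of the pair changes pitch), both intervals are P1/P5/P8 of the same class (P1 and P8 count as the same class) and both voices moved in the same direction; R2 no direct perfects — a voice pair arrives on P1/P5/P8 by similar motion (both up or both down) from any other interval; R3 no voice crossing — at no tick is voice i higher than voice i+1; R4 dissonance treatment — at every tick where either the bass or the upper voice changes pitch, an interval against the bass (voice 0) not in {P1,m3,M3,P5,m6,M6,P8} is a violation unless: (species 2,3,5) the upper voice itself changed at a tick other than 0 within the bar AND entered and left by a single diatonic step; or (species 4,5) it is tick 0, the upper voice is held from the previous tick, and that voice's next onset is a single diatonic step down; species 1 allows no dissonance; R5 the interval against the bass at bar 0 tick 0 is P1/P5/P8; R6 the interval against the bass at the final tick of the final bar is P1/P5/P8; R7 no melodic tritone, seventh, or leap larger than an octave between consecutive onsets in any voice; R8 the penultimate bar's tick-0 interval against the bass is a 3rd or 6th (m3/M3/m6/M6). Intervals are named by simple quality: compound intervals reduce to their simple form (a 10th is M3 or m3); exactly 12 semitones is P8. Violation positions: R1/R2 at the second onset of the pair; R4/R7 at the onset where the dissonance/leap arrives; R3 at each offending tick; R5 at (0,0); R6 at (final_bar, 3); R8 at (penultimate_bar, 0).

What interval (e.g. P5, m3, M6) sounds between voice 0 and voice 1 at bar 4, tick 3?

M6

voice 0=F3 voice 1=D4 -> M6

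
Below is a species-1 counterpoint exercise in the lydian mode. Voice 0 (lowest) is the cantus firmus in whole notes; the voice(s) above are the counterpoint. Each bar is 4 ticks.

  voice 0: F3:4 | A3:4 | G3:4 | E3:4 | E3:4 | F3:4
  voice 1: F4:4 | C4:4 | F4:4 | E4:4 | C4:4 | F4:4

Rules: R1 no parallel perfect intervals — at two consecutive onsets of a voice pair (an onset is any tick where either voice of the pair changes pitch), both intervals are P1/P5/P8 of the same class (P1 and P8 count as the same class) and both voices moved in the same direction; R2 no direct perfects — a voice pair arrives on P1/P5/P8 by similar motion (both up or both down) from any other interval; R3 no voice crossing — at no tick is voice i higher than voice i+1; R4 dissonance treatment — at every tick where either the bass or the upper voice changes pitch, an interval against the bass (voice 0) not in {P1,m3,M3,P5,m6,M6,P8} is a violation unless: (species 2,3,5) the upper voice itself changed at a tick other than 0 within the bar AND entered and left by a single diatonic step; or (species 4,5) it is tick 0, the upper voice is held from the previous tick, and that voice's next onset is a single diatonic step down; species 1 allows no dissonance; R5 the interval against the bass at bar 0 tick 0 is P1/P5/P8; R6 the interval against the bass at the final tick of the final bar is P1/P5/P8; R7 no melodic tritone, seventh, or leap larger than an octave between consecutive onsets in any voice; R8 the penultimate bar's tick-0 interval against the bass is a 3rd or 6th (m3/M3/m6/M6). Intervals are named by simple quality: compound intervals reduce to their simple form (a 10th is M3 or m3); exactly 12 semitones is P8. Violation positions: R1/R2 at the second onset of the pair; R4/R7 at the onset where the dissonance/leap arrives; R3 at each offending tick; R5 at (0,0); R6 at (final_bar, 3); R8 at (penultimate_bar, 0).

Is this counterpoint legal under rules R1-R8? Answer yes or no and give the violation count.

No (3 violations)

bar 0: v0=F3 v1=F4 (P8)
bar 1: v0=A3 v1=C4 (m3)
bar 2: v0=G3 v1=F4 (m7)
bar 3: v0=E3 v1=E4 (P8)
bar 4: v0=E3 v1=C4 (m6)
bar 5: v0=F3 v1=F4 (P8)
  R4 @ bar2.0: G3/F4 m7 untreated
  R2 @ bar3.0: G3/F4 m7 -> E3/E4 P8 similar
  R2 @ bar5.0: E3/C4 m6 -> F3/F4 P8 similar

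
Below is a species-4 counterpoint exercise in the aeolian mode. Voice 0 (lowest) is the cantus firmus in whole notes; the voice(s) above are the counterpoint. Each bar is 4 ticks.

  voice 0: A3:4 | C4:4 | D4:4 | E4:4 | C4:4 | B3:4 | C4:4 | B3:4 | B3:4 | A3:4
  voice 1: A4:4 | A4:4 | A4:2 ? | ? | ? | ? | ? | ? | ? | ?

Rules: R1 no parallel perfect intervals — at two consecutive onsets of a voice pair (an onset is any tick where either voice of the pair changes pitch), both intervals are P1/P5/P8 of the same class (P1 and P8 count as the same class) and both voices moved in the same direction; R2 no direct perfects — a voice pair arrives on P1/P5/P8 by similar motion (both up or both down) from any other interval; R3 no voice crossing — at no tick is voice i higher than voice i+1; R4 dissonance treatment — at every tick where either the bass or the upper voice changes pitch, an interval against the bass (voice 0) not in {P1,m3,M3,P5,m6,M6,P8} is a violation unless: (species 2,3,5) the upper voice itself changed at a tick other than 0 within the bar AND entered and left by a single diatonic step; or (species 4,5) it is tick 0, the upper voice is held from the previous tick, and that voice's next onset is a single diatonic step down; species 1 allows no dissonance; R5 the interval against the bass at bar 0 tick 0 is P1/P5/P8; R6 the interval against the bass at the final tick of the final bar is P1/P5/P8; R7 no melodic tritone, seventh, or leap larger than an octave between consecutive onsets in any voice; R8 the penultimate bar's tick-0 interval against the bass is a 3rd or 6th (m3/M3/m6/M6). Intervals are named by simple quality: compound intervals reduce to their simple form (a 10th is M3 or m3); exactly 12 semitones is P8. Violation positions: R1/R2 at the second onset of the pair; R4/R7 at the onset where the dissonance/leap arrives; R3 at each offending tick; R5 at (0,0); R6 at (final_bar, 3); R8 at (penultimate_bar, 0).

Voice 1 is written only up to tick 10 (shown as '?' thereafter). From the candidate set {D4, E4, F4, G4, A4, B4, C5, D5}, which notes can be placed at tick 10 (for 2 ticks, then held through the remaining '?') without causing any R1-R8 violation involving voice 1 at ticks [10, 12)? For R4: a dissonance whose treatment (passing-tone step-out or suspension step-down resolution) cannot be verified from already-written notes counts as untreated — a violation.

D4: legal
E4: violates R4
F4: legal
G4: violates R4
A4: legal
B4: legal
C5: violates R4
D5: legal

{A4, B4, D4, D5, F4}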